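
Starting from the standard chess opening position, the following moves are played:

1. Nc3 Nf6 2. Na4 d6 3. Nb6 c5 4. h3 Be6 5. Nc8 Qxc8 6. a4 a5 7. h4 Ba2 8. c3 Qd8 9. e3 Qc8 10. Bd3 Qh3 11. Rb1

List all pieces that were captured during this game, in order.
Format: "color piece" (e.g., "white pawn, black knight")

Tracking captures:
  Qxc8: captured white knight

white knight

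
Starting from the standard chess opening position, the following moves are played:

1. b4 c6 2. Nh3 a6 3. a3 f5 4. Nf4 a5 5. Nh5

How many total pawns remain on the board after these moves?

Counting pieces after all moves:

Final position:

  a b c d e f g h
  ─────────────────
8│♜ ♞ ♝ ♛ ♚ ♝ ♞ ♜│8
7│· ♟ · ♟ ♟ · ♟ ♟│7
6│· · ♟ · · · · ·│6
5│♟ · · · · ♟ · ♘│5
4│· ♙ · · · · · ·│4
3│♙ · · · · · · ·│3
2│· · ♙ ♙ ♙ ♙ ♙ ♙│2
1│♖ ♘ ♗ ♕ ♔ ♗ · ♖│1
  ─────────────────
  a b c d e f g h


16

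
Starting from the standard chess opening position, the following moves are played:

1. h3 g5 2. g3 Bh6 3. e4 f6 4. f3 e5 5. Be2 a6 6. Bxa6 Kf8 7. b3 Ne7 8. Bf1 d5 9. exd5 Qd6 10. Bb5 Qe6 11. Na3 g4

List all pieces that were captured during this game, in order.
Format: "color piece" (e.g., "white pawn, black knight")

Tracking captures:
  Bxa6: captured black pawn
  exd5: captured black pawn

black pawn, black pawn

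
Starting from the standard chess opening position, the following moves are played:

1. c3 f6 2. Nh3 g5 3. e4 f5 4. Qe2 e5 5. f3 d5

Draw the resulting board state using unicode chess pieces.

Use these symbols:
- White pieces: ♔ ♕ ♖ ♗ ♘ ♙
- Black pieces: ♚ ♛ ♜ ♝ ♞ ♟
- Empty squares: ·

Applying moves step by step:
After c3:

♜ ♞ ♝ ♛ ♚ ♝ ♞ ♜
♟ ♟ ♟ ♟ ♟ ♟ ♟ ♟
· · · · · · · ·
· · · · · · · ·
· · · · · · · ·
· · ♙ · · · · ·
♙ ♙ · ♙ ♙ ♙ ♙ ♙
♖ ♘ ♗ ♕ ♔ ♗ ♘ ♖


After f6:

♜ ♞ ♝ ♛ ♚ ♝ ♞ ♜
♟ ♟ ♟ ♟ ♟ · ♟ ♟
· · · · · ♟ · ·
· · · · · · · ·
· · · · · · · ·
· · ♙ · · · · ·
♙ ♙ · ♙ ♙ ♙ ♙ ♙
♖ ♘ ♗ ♕ ♔ ♗ ♘ ♖


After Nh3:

♜ ♞ ♝ ♛ ♚ ♝ ♞ ♜
♟ ♟ ♟ ♟ ♟ · ♟ ♟
· · · · · ♟ · ·
· · · · · · · ·
· · · · · · · ·
· · ♙ · · · · ♘
♙ ♙ · ♙ ♙ ♙ ♙ ♙
♖ ♘ ♗ ♕ ♔ ♗ · ♖


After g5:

♜ ♞ ♝ ♛ ♚ ♝ ♞ ♜
♟ ♟ ♟ ♟ ♟ · · ♟
· · · · · ♟ · ·
· · · · · · ♟ ·
· · · · · · · ·
· · ♙ · · · · ♘
♙ ♙ · ♙ ♙ ♙ ♙ ♙
♖ ♘ ♗ ♕ ♔ ♗ · ♖


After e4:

♜ ♞ ♝ ♛ ♚ ♝ ♞ ♜
♟ ♟ ♟ ♟ ♟ · · ♟
· · · · · ♟ · ·
· · · · · · ♟ ·
· · · · ♙ · · ·
· · ♙ · · · · ♘
♙ ♙ · ♙ · ♙ ♙ ♙
♖ ♘ ♗ ♕ ♔ ♗ · ♖


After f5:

♜ ♞ ♝ ♛ ♚ ♝ ♞ ♜
♟ ♟ ♟ ♟ ♟ · · ♟
· · · · · · · ·
· · · · · ♟ ♟ ·
· · · · ♙ · · ·
· · ♙ · · · · ♘
♙ ♙ · ♙ · ♙ ♙ ♙
♖ ♘ ♗ ♕ ♔ ♗ · ♖


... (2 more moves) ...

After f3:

♜ ♞ ♝ ♛ ♚ ♝ ♞ ♜
♟ ♟ ♟ ♟ · · · ♟
· · · · · · · ·
· · · · ♟ ♟ ♟ ·
· · · · ♙ · · ·
· · ♙ · · ♙ · ♘
♙ ♙ · ♙ ♕ · ♙ ♙
♖ ♘ ♗ · ♔ ♗ · ♖


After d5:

♜ ♞ ♝ ♛ ♚ ♝ ♞ ♜
♟ ♟ ♟ · · · · ♟
· · · · · · · ·
· · · ♟ ♟ ♟ ♟ ·
· · · · ♙ · · ·
· · ♙ · · ♙ · ♘
♙ ♙ · ♙ ♕ · ♙ ♙
♖ ♘ ♗ · ♔ ♗ · ♖



  a b c d e f g h
  ─────────────────
8│♜ ♞ ♝ ♛ ♚ ♝ ♞ ♜│8
7│♟ ♟ ♟ · · · · ♟│7
6│· · · · · · · ·│6
5│· · · ♟ ♟ ♟ ♟ ·│5
4│· · · · ♙ · · ·│4
3│· · ♙ · · ♙ · ♘│3
2│♙ ♙ · ♙ ♕ · ♙ ♙│2
1│♖ ♘ ♗ · ♔ ♗ · ♖│1
  ─────────────────
  a b c d e f g h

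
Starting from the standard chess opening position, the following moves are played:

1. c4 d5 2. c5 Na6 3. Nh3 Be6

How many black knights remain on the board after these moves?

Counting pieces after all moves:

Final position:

  a b c d e f g h
  ─────────────────
8│♜ · · ♛ ♚ ♝ ♞ ♜│8
7│♟ ♟ ♟ · ♟ ♟ ♟ ♟│7
6│♞ · · · ♝ · · ·│6
5│· · ♙ ♟ · · · ·│5
4│· · · · · · · ·│4
3│· · · · · · · ♘│3
2│♙ ♙ · ♙ ♙ ♙ ♙ ♙│2
1│♖ ♘ ♗ ♕ ♔ ♗ · ♖│1
  ─────────────────
  a b c d e f g h


2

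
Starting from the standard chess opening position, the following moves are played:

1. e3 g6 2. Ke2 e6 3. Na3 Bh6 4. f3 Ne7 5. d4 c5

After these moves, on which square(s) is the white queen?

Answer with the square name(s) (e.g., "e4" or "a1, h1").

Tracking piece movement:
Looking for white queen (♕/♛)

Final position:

  a b c d e f g h
  ─────────────────
8│♜ ♞ ♝ ♛ ♚ · · ♜│8
7│♟ ♟ · ♟ ♞ ♟ · ♟│7
6│· · · · ♟ · ♟ ♝│6
5│· · ♟ · · · · ·│5
4│· · · ♙ · · · ·│4
3│♘ · · · ♙ ♙ · ·│3
2│♙ ♙ ♙ · ♔ · ♙ ♙│2
1│♖ · ♗ ♕ · ♗ ♘ ♖│1
  ─────────────────
  a b c d e f g h


d1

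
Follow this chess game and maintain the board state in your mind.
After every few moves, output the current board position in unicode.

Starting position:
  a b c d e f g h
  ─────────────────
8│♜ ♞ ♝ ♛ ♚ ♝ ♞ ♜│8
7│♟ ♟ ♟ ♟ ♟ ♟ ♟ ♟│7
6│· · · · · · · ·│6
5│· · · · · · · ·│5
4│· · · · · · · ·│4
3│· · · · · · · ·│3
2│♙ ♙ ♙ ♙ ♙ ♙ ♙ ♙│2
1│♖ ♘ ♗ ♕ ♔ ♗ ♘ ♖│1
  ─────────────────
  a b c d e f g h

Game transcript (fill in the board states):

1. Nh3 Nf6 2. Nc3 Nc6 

  a b c d e f g h
  ─────────────────
8│♜ · ♝ ♛ ♚ ♝ · ♜│8
7│♟ ♟ ♟ ♟ ♟ ♟ ♟ ♟│7
6│· · ♞ · · ♞ · ·│6
5│· · · · · · · ·│5
4│· · · · · · · ·│4
3│· · ♘ · · · · ♘│3
2│♙ ♙ ♙ ♙ ♙ ♙ ♙ ♙│2
1│♖ · ♗ ♕ ♔ ♗ · ♖│1
  ─────────────────
  a b c d e f g h

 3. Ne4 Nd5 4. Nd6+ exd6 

  a b c d e f g h
  ─────────────────
8│♜ · ♝ ♛ ♚ ♝ · ♜│8
7│♟ ♟ ♟ ♟ · ♟ ♟ ♟│7
6│· · ♞ ♟ · · · ·│6
5│· · · ♞ · · · ·│5
4│· · · · · · · ·│4
3│· · · · · · · ♘│3
2│♙ ♙ ♙ ♙ ♙ ♙ ♙ ♙│2
1│♖ · ♗ ♕ ♔ ♗ · ♖│1
  ─────────────────
  a b c d e f g h

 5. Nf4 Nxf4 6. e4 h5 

  a b c d e f g h
  ─────────────────
8│♜ · ♝ ♛ ♚ ♝ · ♜│8
7│♟ ♟ ♟ ♟ · ♟ ♟ ·│7
6│· · ♞ ♟ · · · ·│6
5│· · · · · · · ♟│5
4│· · · · ♙ ♞ · ·│4
3│· · · · · · · ·│3
2│♙ ♙ ♙ ♙ · ♙ ♙ ♙│2
1│♖ · ♗ ♕ ♔ ♗ · ♖│1
  ─────────────────
  a b c d e f g h

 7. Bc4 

  a b c d e f g h
  ─────────────────
8│♜ · ♝ ♛ ♚ ♝ · ♜│8
7│♟ ♟ ♟ ♟ · ♟ ♟ ·│7
6│· · ♞ ♟ · · · ·│6
5│· · · · · · · ♟│5
4│· · ♗ · ♙ ♞ · ·│4
3│· · · · · · · ·│3
2│♙ ♙ ♙ ♙ · ♙ ♙ ♙│2
1│♖ · ♗ ♕ ♔ · · ♖│1
  ─────────────────
  a b c d e f g h


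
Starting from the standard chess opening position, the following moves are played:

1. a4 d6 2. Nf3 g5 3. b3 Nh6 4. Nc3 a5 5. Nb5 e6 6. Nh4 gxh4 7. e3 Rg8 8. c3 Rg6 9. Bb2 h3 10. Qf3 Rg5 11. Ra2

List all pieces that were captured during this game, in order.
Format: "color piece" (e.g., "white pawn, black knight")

Tracking captures:
  gxh4: captured white knight

white knight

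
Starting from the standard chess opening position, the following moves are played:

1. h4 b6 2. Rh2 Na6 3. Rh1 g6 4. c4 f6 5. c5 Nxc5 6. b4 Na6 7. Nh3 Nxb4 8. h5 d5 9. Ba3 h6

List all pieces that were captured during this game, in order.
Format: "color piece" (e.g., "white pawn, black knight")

Tracking captures:
  Nxc5: captured white pawn
  Nxb4: captured white pawn

white pawn, white pawn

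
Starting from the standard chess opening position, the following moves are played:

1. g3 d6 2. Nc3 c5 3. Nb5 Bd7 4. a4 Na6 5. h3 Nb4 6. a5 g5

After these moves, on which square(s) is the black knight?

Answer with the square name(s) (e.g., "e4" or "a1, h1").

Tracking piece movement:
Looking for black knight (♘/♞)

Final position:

  a b c d e f g h
  ─────────────────
8│♜ · · ♛ ♚ ♝ ♞ ♜│8
7│♟ ♟ · ♝ ♟ ♟ · ♟│7
6│· · · ♟ · · · ·│6
5│♙ ♘ ♟ · · · ♟ ·│5
4│· ♞ · · · · · ·│4
3│· · · · · · ♙ ♙│3
2│· ♙ ♙ ♙ ♙ ♙ · ·│2
1│♖ · ♗ ♕ ♔ ♗ ♘ ♖│1
  ─────────────────
  a b c d e f g h


b4, g8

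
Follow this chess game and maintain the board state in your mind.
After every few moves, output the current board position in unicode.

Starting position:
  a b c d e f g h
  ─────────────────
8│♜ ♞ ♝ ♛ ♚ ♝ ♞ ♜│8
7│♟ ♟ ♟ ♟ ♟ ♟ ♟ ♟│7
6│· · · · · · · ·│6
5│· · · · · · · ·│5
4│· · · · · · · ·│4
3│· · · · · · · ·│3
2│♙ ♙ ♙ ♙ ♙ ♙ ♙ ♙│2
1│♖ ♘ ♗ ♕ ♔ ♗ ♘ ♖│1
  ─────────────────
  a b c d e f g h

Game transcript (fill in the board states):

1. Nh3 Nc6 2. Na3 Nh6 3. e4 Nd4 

  a b c d e f g h
  ─────────────────
8│♜ · ♝ ♛ ♚ ♝ · ♜│8
7│♟ ♟ ♟ ♟ ♟ ♟ ♟ ♟│7
6│· · · · · · · ♞│6
5│· · · · · · · ·│5
4│· · · ♞ ♙ · · ·│4
3│♘ · · · · · · ♘│3
2│♙ ♙ ♙ ♙ · ♙ ♙ ♙│2
1│♖ · ♗ ♕ ♔ ♗ · ♖│1
  ─────────────────
  a b c d e f g h

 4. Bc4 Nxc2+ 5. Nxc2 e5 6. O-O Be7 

  a b c d e f g h
  ─────────────────
8│♜ · ♝ ♛ ♚ · · ♜│8
7│♟ ♟ ♟ ♟ ♝ ♟ ♟ ♟│7
6│· · · · · · · ♞│6
5│· · · · ♟ · · ·│5
4│· · ♗ · ♙ · · ·│4
3│· · · · · · · ♘│3
2│♙ ♙ ♘ ♙ · ♙ ♙ ♙│2
1│♖ · ♗ ♕ · ♖ ♔ ·│1
  ─────────────────
  a b c d e f g h

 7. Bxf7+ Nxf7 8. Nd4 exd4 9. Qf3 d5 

  a b c d e f g h
  ─────────────────
8│♜ · ♝ ♛ ♚ · · ♜│8
7│♟ ♟ ♟ · ♝ ♞ ♟ ♟│7
6│· · · · · · · ·│6
5│· · · ♟ · · · ·│5
4│· · · ♟ ♙ · · ·│4
3│· · · · · ♕ · ♘│3
2│♙ ♙ · ♙ · ♙ ♙ ♙│2
1│♖ · ♗ · · ♖ ♔ ·│1
  ─────────────────
  a b c d e f g h

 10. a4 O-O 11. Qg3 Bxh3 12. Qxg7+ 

  a b c d e f g h
  ─────────────────
8│♜ · · ♛ · ♜ ♚ ·│8
7│♟ ♟ ♟ · ♝ ♞ ♕ ♟│7
6│· · · · · · · ·│6
5│· · · ♟ · · · ·│5
4│♙ · · ♟ ♙ · · ·│4
3│· · · · · · · ♝│3
2│· ♙ · ♙ · ♙ ♙ ♙│2
1│♖ · ♗ · · ♖ ♔ ·│1
  ─────────────────
  a b c d e f g h


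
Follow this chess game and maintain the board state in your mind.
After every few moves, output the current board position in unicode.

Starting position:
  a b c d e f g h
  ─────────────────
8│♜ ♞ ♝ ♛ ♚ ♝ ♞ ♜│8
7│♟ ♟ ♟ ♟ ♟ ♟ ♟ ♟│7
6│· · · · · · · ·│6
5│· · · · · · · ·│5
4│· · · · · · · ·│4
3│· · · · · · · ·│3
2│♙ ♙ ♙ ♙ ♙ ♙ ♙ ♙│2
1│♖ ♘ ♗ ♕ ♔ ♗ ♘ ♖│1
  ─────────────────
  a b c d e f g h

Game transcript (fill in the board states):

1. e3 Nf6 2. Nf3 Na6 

  a b c d e f g h
  ─────────────────
8│♜ · ♝ ♛ ♚ ♝ · ♜│8
7│♟ ♟ ♟ ♟ ♟ ♟ ♟ ♟│7
6│♞ · · · · ♞ · ·│6
5│· · · · · · · ·│5
4│· · · · · · · ·│4
3│· · · · ♙ ♘ · ·│3
2│♙ ♙ ♙ ♙ · ♙ ♙ ♙│2
1│♖ ♘ ♗ ♕ ♔ ♗ · ♖│1
  ─────────────────
  a b c d e f g h

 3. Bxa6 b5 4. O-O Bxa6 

  a b c d e f g h
  ─────────────────
8│♜ · · ♛ ♚ ♝ · ♜│8
7│♟ · ♟ ♟ ♟ ♟ ♟ ♟│7
6│♝ · · · · ♞ · ·│6
5│· ♟ · · · · · ·│5
4│· · · · · · · ·│4
3│· · · · ♙ ♘ · ·│3
2│♙ ♙ ♙ ♙ · ♙ ♙ ♙│2
1│♖ ♘ ♗ ♕ · ♖ ♔ ·│1
  ─────────────────
  a b c d e f g h

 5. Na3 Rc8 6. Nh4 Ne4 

  a b c d e f g h
  ─────────────────
8│· · ♜ ♛ ♚ ♝ · ♜│8
7│♟ · ♟ ♟ ♟ ♟ ♟ ♟│7
6│♝ · · · · · · ·│6
5│· ♟ · · · · · ·│5
4│· · · · ♞ · · ♘│4
3│♘ · · · ♙ · · ·│3
2│♙ ♙ ♙ ♙ · ♙ ♙ ♙│2
1│♖ · ♗ ♕ · ♖ ♔ ·│1
  ─────────────────
  a b c d e f g h

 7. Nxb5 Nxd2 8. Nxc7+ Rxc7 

  a b c d e f g h
  ─────────────────
8│· · · ♛ ♚ ♝ · ♜│8
7│♟ · ♜ ♟ ♟ ♟ ♟ ♟│7
6│♝ · · · · · · ·│6
5│· · · · · · · ·│5
4│· · · · · · · ♘│4
3│· · · · ♙ · · ·│3
2│♙ ♙ ♙ ♞ · ♙ ♙ ♙│2
1│♖ · ♗ ♕ · ♖ ♔ ·│1
  ─────────────────
  a b c d e f g h



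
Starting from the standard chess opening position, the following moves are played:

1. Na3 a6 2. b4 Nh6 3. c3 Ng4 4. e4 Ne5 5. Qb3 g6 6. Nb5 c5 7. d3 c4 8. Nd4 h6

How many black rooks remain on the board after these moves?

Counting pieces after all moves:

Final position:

  a b c d e f g h
  ─────────────────
8│♜ ♞ ♝ ♛ ♚ ♝ · ♜│8
7│· ♟ · ♟ ♟ ♟ · ·│7
6│♟ · · · · · ♟ ♟│6
5│· · · · ♞ · · ·│5
4│· ♙ ♟ ♘ ♙ · · ·│4
3│· ♕ ♙ ♙ · · · ·│3
2│♙ · · · · ♙ ♙ ♙│2
1│♖ · ♗ · ♔ ♗ ♘ ♖│1
  ─────────────────
  a b c d e f g h


2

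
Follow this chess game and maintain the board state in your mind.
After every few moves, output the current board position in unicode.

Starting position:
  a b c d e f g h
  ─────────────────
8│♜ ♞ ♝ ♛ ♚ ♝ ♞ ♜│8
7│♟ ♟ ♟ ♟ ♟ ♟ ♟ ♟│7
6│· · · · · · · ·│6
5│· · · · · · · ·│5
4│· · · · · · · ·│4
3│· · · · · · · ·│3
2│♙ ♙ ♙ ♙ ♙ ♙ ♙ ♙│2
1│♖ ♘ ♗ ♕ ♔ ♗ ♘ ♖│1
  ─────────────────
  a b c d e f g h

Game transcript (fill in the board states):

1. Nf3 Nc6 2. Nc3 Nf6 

  a b c d e f g h
  ─────────────────
8│♜ · ♝ ♛ ♚ ♝ · ♜│8
7│♟ ♟ ♟ ♟ ♟ ♟ ♟ ♟│7
6│· · ♞ · · ♞ · ·│6
5│· · · · · · · ·│5
4│· · · · · · · ·│4
3│· · ♘ · · ♘ · ·│3
2│♙ ♙ ♙ ♙ ♙ ♙ ♙ ♙│2
1│♖ · ♗ ♕ ♔ ♗ · ♖│1
  ─────────────────
  a b c d e f g h

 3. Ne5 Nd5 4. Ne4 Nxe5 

  a b c d e f g h
  ─────────────────
8│♜ · ♝ ♛ ♚ ♝ · ♜│8
7│♟ ♟ ♟ ♟ ♟ ♟ ♟ ♟│7
6│· · · · · · · ·│6
5│· · · ♞ ♞ · · ·│5
4│· · · · ♘ · · ·│4
3│· · · · · · · ·│3
2│♙ ♙ ♙ ♙ ♙ ♙ ♙ ♙│2
1│♖ · ♗ ♕ ♔ ♗ · ♖│1
  ─────────────────
  a b c d e f g h

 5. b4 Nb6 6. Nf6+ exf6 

  a b c d e f g h
  ─────────────────
8│♜ · ♝ ♛ ♚ ♝ · ♜│8
7│♟ ♟ ♟ ♟ · ♟ ♟ ♟│7
6│· ♞ · · · ♟ · ·│6
5│· · · · ♞ · · ·│5
4│· ♙ · · · · · ·│4
3│· · · · · · · ·│3
2│♙ · ♙ ♙ ♙ ♙ ♙ ♙│2
1│♖ · ♗ ♕ ♔ ♗ · ♖│1
  ─────────────────
  a b c d e f g h



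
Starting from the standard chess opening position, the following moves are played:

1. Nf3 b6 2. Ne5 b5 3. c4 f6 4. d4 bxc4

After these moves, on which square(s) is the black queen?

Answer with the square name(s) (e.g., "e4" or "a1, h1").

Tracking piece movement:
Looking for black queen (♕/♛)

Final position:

  a b c d e f g h
  ─────────────────
8│♜ ♞ ♝ ♛ ♚ ♝ ♞ ♜│8
7│♟ · ♟ ♟ ♟ · ♟ ♟│7
6│· · · · · ♟ · ·│6
5│· · · · ♘ · · ·│5
4│· · ♟ ♙ · · · ·│4
3│· · · · · · · ·│3
2│♙ ♙ · · ♙ ♙ ♙ ♙│2
1│♖ ♘ ♗ ♕ ♔ ♗ · ♖│1
  ─────────────────
  a b c d e f g h


d8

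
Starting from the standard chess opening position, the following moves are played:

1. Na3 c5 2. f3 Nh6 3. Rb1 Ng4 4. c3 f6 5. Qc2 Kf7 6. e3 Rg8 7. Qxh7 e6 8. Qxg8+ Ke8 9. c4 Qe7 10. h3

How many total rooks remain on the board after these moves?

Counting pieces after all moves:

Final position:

  a b c d e f g h
  ─────────────────
8│♜ ♞ ♝ · ♚ ♝ ♕ ·│8
7│♟ ♟ · ♟ ♛ · ♟ ·│7
6│· · · · ♟ ♟ · ·│6
5│· · ♟ · · · · ·│5
4│· · ♙ · · · ♞ ·│4
3│♘ · · · ♙ ♙ · ♙│3
2│♙ ♙ · ♙ · · ♙ ·│2
1│· ♖ ♗ · ♔ ♗ ♘ ♖│1
  ─────────────────
  a b c d e f g h


3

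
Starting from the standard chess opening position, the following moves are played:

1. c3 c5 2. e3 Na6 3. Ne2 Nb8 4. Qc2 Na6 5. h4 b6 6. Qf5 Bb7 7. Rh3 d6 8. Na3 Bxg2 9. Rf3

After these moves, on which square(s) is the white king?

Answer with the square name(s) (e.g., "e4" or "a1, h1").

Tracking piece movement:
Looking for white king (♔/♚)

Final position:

  a b c d e f g h
  ─────────────────
8│♜ · · ♛ ♚ ♝ ♞ ♜│8
7│♟ · · · ♟ ♟ ♟ ♟│7
6│♞ ♟ · ♟ · · · ·│6
5│· · ♟ · · ♕ · ·│5
4│· · · · · · · ♙│4
3│♘ · ♙ · ♙ ♖ · ·│3
2│♙ ♙ · ♙ ♘ ♙ ♝ ·│2
1│♖ · ♗ · ♔ ♗ · ·│1
  ─────────────────
  a b c d e f g h


e1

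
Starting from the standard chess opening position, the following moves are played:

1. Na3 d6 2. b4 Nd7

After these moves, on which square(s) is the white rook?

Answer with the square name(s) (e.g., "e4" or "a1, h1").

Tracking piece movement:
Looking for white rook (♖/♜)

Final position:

  a b c d e f g h
  ─────────────────
8│♜ · ♝ ♛ ♚ ♝ ♞ ♜│8
7│♟ ♟ ♟ ♞ ♟ ♟ ♟ ♟│7
6│· · · ♟ · · · ·│6
5│· · · · · · · ·│5
4│· ♙ · · · · · ·│4
3│♘ · · · · · · ·│3
2│♙ · ♙ ♙ ♙ ♙ ♙ ♙│2
1│♖ · ♗ ♕ ♔ ♗ ♘ ♖│1
  ─────────────────
  a b c d e f g h


a1, h1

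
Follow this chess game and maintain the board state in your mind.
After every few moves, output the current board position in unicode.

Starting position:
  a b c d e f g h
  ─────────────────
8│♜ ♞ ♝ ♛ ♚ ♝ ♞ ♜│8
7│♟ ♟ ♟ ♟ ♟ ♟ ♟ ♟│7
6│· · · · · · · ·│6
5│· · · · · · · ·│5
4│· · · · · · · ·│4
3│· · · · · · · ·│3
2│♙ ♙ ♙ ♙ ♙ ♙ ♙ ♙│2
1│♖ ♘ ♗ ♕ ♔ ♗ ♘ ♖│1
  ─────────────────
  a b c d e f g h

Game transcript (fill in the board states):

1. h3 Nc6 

  a b c d e f g h
  ─────────────────
8│♜ · ♝ ♛ ♚ ♝ ♞ ♜│8
7│♟ ♟ ♟ ♟ ♟ ♟ ♟ ♟│7
6│· · ♞ · · · · ·│6
5│· · · · · · · ·│5
4│· · · · · · · ·│4
3│· · · · · · · ♙│3
2│♙ ♙ ♙ ♙ ♙ ♙ ♙ ·│2
1│♖ ♘ ♗ ♕ ♔ ♗ ♘ ♖│1
  ─────────────────
  a b c d e f g h

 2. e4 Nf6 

  a b c d e f g h
  ─────────────────
8│♜ · ♝ ♛ ♚ ♝ · ♜│8
7│♟ ♟ ♟ ♟ ♟ ♟ ♟ ♟│7
6│· · ♞ · · ♞ · ·│6
5│· · · · · · · ·│5
4│· · · · ♙ · · ·│4
3│· · · · · · · ♙│3
2│♙ ♙ ♙ ♙ · ♙ ♙ ·│2
1│♖ ♘ ♗ ♕ ♔ ♗ ♘ ♖│1
  ─────────────────
  a b c d e f g h

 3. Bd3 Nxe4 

  a b c d e f g h
  ─────────────────
8│♜ · ♝ ♛ ♚ ♝ · ♜│8
7│♟ ♟ ♟ ♟ ♟ ♟ ♟ ♟│7
6│· · ♞ · · · · ·│6
5│· · · · · · · ·│5
4│· · · · ♞ · · ·│4
3│· · · ♗ · · · ♙│3
2│♙ ♙ ♙ ♙ · ♙ ♙ ·│2
1│♖ ♘ ♗ ♕ ♔ · ♘ ♖│1
  ─────────────────
  a b c d e f g h

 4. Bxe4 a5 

  a b c d e f g h
  ─────────────────
8│♜ · ♝ ♛ ♚ ♝ · ♜│8
7│· ♟ ♟ ♟ ♟ ♟ ♟ ♟│7
6│· · ♞ · · · · ·│6
5│♟ · · · · · · ·│5
4│· · · · ♗ · · ·│4
3│· · · · · · · ♙│3
2│♙ ♙ ♙ ♙ · ♙ ♙ ·│2
1│♖ ♘ ♗ ♕ ♔ · ♘ ♖│1
  ─────────────────
  a b c d e f g h

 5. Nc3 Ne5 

  a b c d e f g h
  ─────────────────
8│♜ · ♝ ♛ ♚ ♝ · ♜│8
7│· ♟ ♟ ♟ ♟ ♟ ♟ ♟│7
6│· · · · · · · ·│6
5│♟ · · · ♞ · · ·│5
4│· · · · ♗ · · ·│4
3│· · ♘ · · · · ♙│3
2│♙ ♙ ♙ ♙ · ♙ ♙ ·│2
1│♖ · ♗ ♕ ♔ · ♘ ♖│1
  ─────────────────
  a b c d e f g h



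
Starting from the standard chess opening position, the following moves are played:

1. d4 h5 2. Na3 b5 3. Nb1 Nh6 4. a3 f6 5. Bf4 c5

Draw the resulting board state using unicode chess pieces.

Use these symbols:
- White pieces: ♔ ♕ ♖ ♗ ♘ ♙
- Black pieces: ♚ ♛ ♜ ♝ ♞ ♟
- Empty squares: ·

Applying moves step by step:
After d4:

♜ ♞ ♝ ♛ ♚ ♝ ♞ ♜
♟ ♟ ♟ ♟ ♟ ♟ ♟ ♟
· · · · · · · ·
· · · · · · · ·
· · · ♙ · · · ·
· · · · · · · ·
♙ ♙ ♙ · ♙ ♙ ♙ ♙
♖ ♘ ♗ ♕ ♔ ♗ ♘ ♖


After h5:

♜ ♞ ♝ ♛ ♚ ♝ ♞ ♜
♟ ♟ ♟ ♟ ♟ ♟ ♟ ·
· · · · · · · ·
· · · · · · · ♟
· · · ♙ · · · ·
· · · · · · · ·
♙ ♙ ♙ · ♙ ♙ ♙ ♙
♖ ♘ ♗ ♕ ♔ ♗ ♘ ♖


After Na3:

♜ ♞ ♝ ♛ ♚ ♝ ♞ ♜
♟ ♟ ♟ ♟ ♟ ♟ ♟ ·
· · · · · · · ·
· · · · · · · ♟
· · · ♙ · · · ·
♘ · · · · · · ·
♙ ♙ ♙ · ♙ ♙ ♙ ♙
♖ · ♗ ♕ ♔ ♗ ♘ ♖


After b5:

♜ ♞ ♝ ♛ ♚ ♝ ♞ ♜
♟ · ♟ ♟ ♟ ♟ ♟ ·
· · · · · · · ·
· ♟ · · · · · ♟
· · · ♙ · · · ·
♘ · · · · · · ·
♙ ♙ ♙ · ♙ ♙ ♙ ♙
♖ · ♗ ♕ ♔ ♗ ♘ ♖


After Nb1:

♜ ♞ ♝ ♛ ♚ ♝ ♞ ♜
♟ · ♟ ♟ ♟ ♟ ♟ ·
· · · · · · · ·
· ♟ · · · · · ♟
· · · ♙ · · · ·
· · · · · · · ·
♙ ♙ ♙ · ♙ ♙ ♙ ♙
♖ ♘ ♗ ♕ ♔ ♗ ♘ ♖


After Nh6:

♜ ♞ ♝ ♛ ♚ ♝ · ♜
♟ · ♟ ♟ ♟ ♟ ♟ ·
· · · · · · · ♞
· ♟ · · · · · ♟
· · · ♙ · · · ·
· · · · · · · ·
♙ ♙ ♙ · ♙ ♙ ♙ ♙
♖ ♘ ♗ ♕ ♔ ♗ ♘ ♖


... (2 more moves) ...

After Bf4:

♜ ♞ ♝ ♛ ♚ ♝ · ♜
♟ · ♟ ♟ ♟ · ♟ ·
· · · · · ♟ · ♞
· ♟ · · · · · ♟
· · · ♙ · ♗ · ·
♙ · · · · · · ·
· ♙ ♙ · ♙ ♙ ♙ ♙
♖ ♘ · ♕ ♔ ♗ ♘ ♖


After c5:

♜ ♞ ♝ ♛ ♚ ♝ · ♜
♟ · · ♟ ♟ · ♟ ·
· · · · · ♟ · ♞
· ♟ ♟ · · · · ♟
· · · ♙ · ♗ · ·
♙ · · · · · · ·
· ♙ ♙ · ♙ ♙ ♙ ♙
♖ ♘ · ♕ ♔ ♗ ♘ ♖



  a b c d e f g h
  ─────────────────
8│♜ ♞ ♝ ♛ ♚ ♝ · ♜│8
7│♟ · · ♟ ♟ · ♟ ·│7
6│· · · · · ♟ · ♞│6
5│· ♟ ♟ · · · · ♟│5
4│· · · ♙ · ♗ · ·│4
3│♙ · · · · · · ·│3
2│· ♙ ♙ · ♙ ♙ ♙ ♙│2
1│♖ ♘ · ♕ ♔ ♗ ♘ ♖│1
  ─────────────────
  a b c d e f g h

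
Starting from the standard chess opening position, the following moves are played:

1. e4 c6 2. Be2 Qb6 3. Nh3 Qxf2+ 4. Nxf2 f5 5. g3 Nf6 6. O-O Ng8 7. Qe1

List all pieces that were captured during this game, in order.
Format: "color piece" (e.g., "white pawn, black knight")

Tracking captures:
  Qxf2+: captured white pawn
  Nxf2: captured black queen

white pawn, black queen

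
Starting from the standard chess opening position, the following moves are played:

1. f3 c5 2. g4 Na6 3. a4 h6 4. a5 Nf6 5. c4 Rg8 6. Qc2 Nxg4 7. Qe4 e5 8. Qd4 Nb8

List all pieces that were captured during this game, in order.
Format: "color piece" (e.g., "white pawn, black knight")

Tracking captures:
  Nxg4: captured white pawn

white pawn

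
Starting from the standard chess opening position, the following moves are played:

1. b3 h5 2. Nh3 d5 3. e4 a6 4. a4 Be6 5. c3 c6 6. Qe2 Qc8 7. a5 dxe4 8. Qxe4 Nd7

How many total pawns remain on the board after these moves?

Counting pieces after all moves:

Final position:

  a b c d e f g h
  ─────────────────
8│♜ · ♛ · ♚ ♝ ♞ ♜│8
7│· ♟ · ♞ ♟ ♟ ♟ ·│7
6│♟ · ♟ · ♝ · · ·│6
5│♙ · · · · · · ♟│5
4│· · · · ♕ · · ·│4
3│· ♙ ♙ · · · · ♘│3
2│· · · ♙ · ♙ ♙ ♙│2
1│♖ ♘ ♗ · ♔ ♗ · ♖│1
  ─────────────────
  a b c d e f g h


14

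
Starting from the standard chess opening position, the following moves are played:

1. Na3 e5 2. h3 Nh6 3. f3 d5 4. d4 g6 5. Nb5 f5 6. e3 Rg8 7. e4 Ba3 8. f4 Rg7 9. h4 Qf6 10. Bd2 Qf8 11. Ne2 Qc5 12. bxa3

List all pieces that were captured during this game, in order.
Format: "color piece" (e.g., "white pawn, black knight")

Tracking captures:
  bxa3: captured black bishop

black bishop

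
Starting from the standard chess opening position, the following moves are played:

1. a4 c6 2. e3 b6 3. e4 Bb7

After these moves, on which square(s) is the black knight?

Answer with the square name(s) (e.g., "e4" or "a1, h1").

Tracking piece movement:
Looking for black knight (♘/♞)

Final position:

  a b c d e f g h
  ─────────────────
8│♜ ♞ · ♛ ♚ ♝ ♞ ♜│8
7│♟ ♝ · ♟ ♟ ♟ ♟ ♟│7
6│· ♟ ♟ · · · · ·│6
5│· · · · · · · ·│5
4│♙ · · · ♙ · · ·│4
3│· · · · · · · ·│3
2│· ♙ ♙ ♙ · ♙ ♙ ♙│2
1│♖ ♘ ♗ ♕ ♔ ♗ ♘ ♖│1
  ─────────────────
  a b c d e f g h


b8, g8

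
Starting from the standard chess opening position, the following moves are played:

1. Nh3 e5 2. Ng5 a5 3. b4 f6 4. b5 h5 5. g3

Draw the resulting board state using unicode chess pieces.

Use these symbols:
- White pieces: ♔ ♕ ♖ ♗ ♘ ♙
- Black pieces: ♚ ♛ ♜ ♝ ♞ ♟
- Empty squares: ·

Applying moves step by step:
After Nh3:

♜ ♞ ♝ ♛ ♚ ♝ ♞ ♜
♟ ♟ ♟ ♟ ♟ ♟ ♟ ♟
· · · · · · · ·
· · · · · · · ·
· · · · · · · ·
· · · · · · · ♘
♙ ♙ ♙ ♙ ♙ ♙ ♙ ♙
♖ ♘ ♗ ♕ ♔ ♗ · ♖


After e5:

♜ ♞ ♝ ♛ ♚ ♝ ♞ ♜
♟ ♟ ♟ ♟ · ♟ ♟ ♟
· · · · · · · ·
· · · · ♟ · · ·
· · · · · · · ·
· · · · · · · ♘
♙ ♙ ♙ ♙ ♙ ♙ ♙ ♙
♖ ♘ ♗ ♕ ♔ ♗ · ♖


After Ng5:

♜ ♞ ♝ ♛ ♚ ♝ ♞ ♜
♟ ♟ ♟ ♟ · ♟ ♟ ♟
· · · · · · · ·
· · · · ♟ · ♘ ·
· · · · · · · ·
· · · · · · · ·
♙ ♙ ♙ ♙ ♙ ♙ ♙ ♙
♖ ♘ ♗ ♕ ♔ ♗ · ♖


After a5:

♜ ♞ ♝ ♛ ♚ ♝ ♞ ♜
· ♟ ♟ ♟ · ♟ ♟ ♟
· · · · · · · ·
♟ · · · ♟ · ♘ ·
· · · · · · · ·
· · · · · · · ·
♙ ♙ ♙ ♙ ♙ ♙ ♙ ♙
♖ ♘ ♗ ♕ ♔ ♗ · ♖


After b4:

♜ ♞ ♝ ♛ ♚ ♝ ♞ ♜
· ♟ ♟ ♟ · ♟ ♟ ♟
· · · · · · · ·
♟ · · · ♟ · ♘ ·
· ♙ · · · · · ·
· · · · · · · ·
♙ · ♙ ♙ ♙ ♙ ♙ ♙
♖ ♘ ♗ ♕ ♔ ♗ · ♖


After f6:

♜ ♞ ♝ ♛ ♚ ♝ ♞ ♜
· ♟ ♟ ♟ · · ♟ ♟
· · · · · ♟ · ·
♟ · · · ♟ · ♘ ·
· ♙ · · · · · ·
· · · · · · · ·
♙ · ♙ ♙ ♙ ♙ ♙ ♙
♖ ♘ ♗ ♕ ♔ ♗ · ♖


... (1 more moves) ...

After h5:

♜ ♞ ♝ ♛ ♚ ♝ ♞ ♜
· ♟ ♟ ♟ · · ♟ ·
· · · · · ♟ · ·
♟ ♙ · · ♟ · ♘ ♟
· · · · · · · ·
· · · · · · · ·
♙ · ♙ ♙ ♙ ♙ ♙ ♙
♖ ♘ ♗ ♕ ♔ ♗ · ♖


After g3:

♜ ♞ ♝ ♛ ♚ ♝ ♞ ♜
· ♟ ♟ ♟ · · ♟ ·
· · · · · ♟ · ·
♟ ♙ · · ♟ · ♘ ♟
· · · · · · · ·
· · · · · · ♙ ·
♙ · ♙ ♙ ♙ ♙ · ♙
♖ ♘ ♗ ♕ ♔ ♗ · ♖



  a b c d e f g h
  ─────────────────
8│♜ ♞ ♝ ♛ ♚ ♝ ♞ ♜│8
7│· ♟ ♟ ♟ · · ♟ ·│7
6│· · · · · ♟ · ·│6
5│♟ ♙ · · ♟ · ♘ ♟│5
4│· · · · · · · ·│4
3│· · · · · · ♙ ·│3
2│♙ · ♙ ♙ ♙ ♙ · ♙│2
1│♖ ♘ ♗ ♕ ♔ ♗ · ♖│1
  ─────────────────
  a b c d e f g h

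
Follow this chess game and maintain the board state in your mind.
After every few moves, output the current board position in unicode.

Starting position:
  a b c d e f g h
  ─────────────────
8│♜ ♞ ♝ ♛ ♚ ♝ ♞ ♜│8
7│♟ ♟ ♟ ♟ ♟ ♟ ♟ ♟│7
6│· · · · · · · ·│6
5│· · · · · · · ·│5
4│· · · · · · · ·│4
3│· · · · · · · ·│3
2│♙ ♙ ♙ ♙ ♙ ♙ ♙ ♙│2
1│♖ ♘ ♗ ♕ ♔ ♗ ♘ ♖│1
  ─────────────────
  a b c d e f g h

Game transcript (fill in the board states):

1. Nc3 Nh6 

  a b c d e f g h
  ─────────────────
8│♜ ♞ ♝ ♛ ♚ ♝ · ♜│8
7│♟ ♟ ♟ ♟ ♟ ♟ ♟ ♟│7
6│· · · · · · · ♞│6
5│· · · · · · · ·│5
4│· · · · · · · ·│4
3│· · ♘ · · · · ·│3
2│♙ ♙ ♙ ♙ ♙ ♙ ♙ ♙│2
1│♖ · ♗ ♕ ♔ ♗ ♘ ♖│1
  ─────────────────
  a b c d e f g h

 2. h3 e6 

  a b c d e f g h
  ─────────────────
8│♜ ♞ ♝ ♛ ♚ ♝ · ♜│8
7│♟ ♟ ♟ ♟ · ♟ ♟ ♟│7
6│· · · · ♟ · · ♞│6
5│· · · · · · · ·│5
4│· · · · · · · ·│4
3│· · ♘ · · · · ♙│3
2│♙ ♙ ♙ ♙ ♙ ♙ ♙ ·│2
1│♖ · ♗ ♕ ♔ ♗ ♘ ♖│1
  ─────────────────
  a b c d e f g h

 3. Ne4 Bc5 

  a b c d e f g h
  ─────────────────
8│♜ ♞ ♝ ♛ ♚ · · ♜│8
7│♟ ♟ ♟ ♟ · ♟ ♟ ♟│7
6│· · · · ♟ · · ♞│6
5│· · ♝ · · · · ·│5
4│· · · · ♘ · · ·│4
3│· · · · · · · ♙│3
2│♙ ♙ ♙ ♙ ♙ ♙ ♙ ·│2
1│♖ · ♗ ♕ ♔ ♗ ♘ ♖│1
  ─────────────────
  a b c d e f g h

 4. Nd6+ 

  a b c d e f g h
  ─────────────────
8│♜ ♞ ♝ ♛ ♚ · · ♜│8
7│♟ ♟ ♟ ♟ · ♟ ♟ ♟│7
6│· · · ♘ ♟ · · ♞│6
5│· · ♝ · · · · ·│5
4│· · · · · · · ·│4
3│· · · · · · · ♙│3
2│♙ ♙ ♙ ♙ ♙ ♙ ♙ ·│2
1│♖ · ♗ ♕ ♔ ♗ ♘ ♖│1
  ─────────────────
  a b c d e f g h


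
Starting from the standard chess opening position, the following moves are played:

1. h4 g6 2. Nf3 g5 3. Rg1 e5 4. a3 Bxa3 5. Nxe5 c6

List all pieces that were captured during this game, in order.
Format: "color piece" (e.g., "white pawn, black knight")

Tracking captures:
  Bxa3: captured white pawn
  Nxe5: captured black pawn

white pawn, black pawn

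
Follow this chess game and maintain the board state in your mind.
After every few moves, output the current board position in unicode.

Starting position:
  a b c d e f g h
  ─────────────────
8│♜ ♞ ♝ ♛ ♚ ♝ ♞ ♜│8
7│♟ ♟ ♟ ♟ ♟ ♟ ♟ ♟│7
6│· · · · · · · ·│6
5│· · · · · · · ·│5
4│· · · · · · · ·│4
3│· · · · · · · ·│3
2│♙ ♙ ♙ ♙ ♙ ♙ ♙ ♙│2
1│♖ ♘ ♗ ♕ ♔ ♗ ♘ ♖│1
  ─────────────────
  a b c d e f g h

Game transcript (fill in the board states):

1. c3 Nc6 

  a b c d e f g h
  ─────────────────
8│♜ · ♝ ♛ ♚ ♝ ♞ ♜│8
7│♟ ♟ ♟ ♟ ♟ ♟ ♟ ♟│7
6│· · ♞ · · · · ·│6
5│· · · · · · · ·│5
4│· · · · · · · ·│4
3│· · ♙ · · · · ·│3
2│♙ ♙ · ♙ ♙ ♙ ♙ ♙│2
1│♖ ♘ ♗ ♕ ♔ ♗ ♘ ♖│1
  ─────────────────
  a b c d e f g h

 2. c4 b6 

  a b c d e f g h
  ─────────────────
8│♜ · ♝ ♛ ♚ ♝ ♞ ♜│8
7│♟ · ♟ ♟ ♟ ♟ ♟ ♟│7
6│· ♟ ♞ · · · · ·│6
5│· · · · · · · ·│5
4│· · ♙ · · · · ·│4
3│· · · · · · · ·│3
2│♙ ♙ · ♙ ♙ ♙ ♙ ♙│2
1│♖ ♘ ♗ ♕ ♔ ♗ ♘ ♖│1
  ─────────────────
  a b c d e f g h

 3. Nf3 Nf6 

  a b c d e f g h
  ─────────────────
8│♜ · ♝ ♛ ♚ ♝ · ♜│8
7│♟ · ♟ ♟ ♟ ♟ ♟ ♟│7
6│· ♟ ♞ · · ♞ · ·│6
5│· · · · · · · ·│5
4│· · ♙ · · · · ·│4
3│· · · · · ♘ · ·│3
2│♙ ♙ · ♙ ♙ ♙ ♙ ♙│2
1│♖ ♘ ♗ ♕ ♔ ♗ · ♖│1
  ─────────────────
  a b c d e f g h

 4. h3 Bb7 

  a b c d e f g h
  ─────────────────
8│♜ · · ♛ ♚ ♝ · ♜│8
7│♟ ♝ ♟ ♟ ♟ ♟ ♟ ♟│7
6│· ♟ ♞ · · ♞ · ·│6
5│· · · · · · · ·│5
4│· · ♙ · · · · ·│4
3│· · · · · ♘ · ♙│3
2│♙ ♙ · ♙ ♙ ♙ ♙ ·│2
1│♖ ♘ ♗ ♕ ♔ ♗ · ♖│1
  ─────────────────
  a b c d e f g h

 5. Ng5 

  a b c d e f g h
  ─────────────────
8│♜ · · ♛ ♚ ♝ · ♜│8
7│♟ ♝ ♟ ♟ ♟ ♟ ♟ ♟│7
6│· ♟ ♞ · · ♞ · ·│6
5│· · · · · · ♘ ·│5
4│· · ♙ · · · · ·│4
3│· · · · · · · ♙│3
2│♙ ♙ · ♙ ♙ ♙ ♙ ·│2
1│♖ ♘ ♗ ♕ ♔ ♗ · ♖│1
  ─────────────────
  a b c d e f g h


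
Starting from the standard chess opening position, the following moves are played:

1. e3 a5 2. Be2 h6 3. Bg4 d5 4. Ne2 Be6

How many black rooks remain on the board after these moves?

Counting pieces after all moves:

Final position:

  a b c d e f g h
  ─────────────────
8│♜ ♞ · ♛ ♚ ♝ ♞ ♜│8
7│· ♟ ♟ · ♟ ♟ ♟ ·│7
6│· · · · ♝ · · ♟│6
5│♟ · · ♟ · · · ·│5
4│· · · · · · ♗ ·│4
3│· · · · ♙ · · ·│3
2│♙ ♙ ♙ ♙ ♘ ♙ ♙ ♙│2
1│♖ ♘ ♗ ♕ ♔ · · ♖│1
  ─────────────────
  a b c d e f g h


2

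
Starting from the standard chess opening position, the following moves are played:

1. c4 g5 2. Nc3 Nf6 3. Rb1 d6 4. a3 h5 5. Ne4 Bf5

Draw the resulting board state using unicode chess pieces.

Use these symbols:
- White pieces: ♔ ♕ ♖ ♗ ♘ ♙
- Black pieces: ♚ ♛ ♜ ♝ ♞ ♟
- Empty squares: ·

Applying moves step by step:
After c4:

♜ ♞ ♝ ♛ ♚ ♝ ♞ ♜
♟ ♟ ♟ ♟ ♟ ♟ ♟ ♟
· · · · · · · ·
· · · · · · · ·
· · ♙ · · · · ·
· · · · · · · ·
♙ ♙ · ♙ ♙ ♙ ♙ ♙
♖ ♘ ♗ ♕ ♔ ♗ ♘ ♖


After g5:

♜ ♞ ♝ ♛ ♚ ♝ ♞ ♜
♟ ♟ ♟ ♟ ♟ ♟ · ♟
· · · · · · · ·
· · · · · · ♟ ·
· · ♙ · · · · ·
· · · · · · · ·
♙ ♙ · ♙ ♙ ♙ ♙ ♙
♖ ♘ ♗ ♕ ♔ ♗ ♘ ♖


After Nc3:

♜ ♞ ♝ ♛ ♚ ♝ ♞ ♜
♟ ♟ ♟ ♟ ♟ ♟ · ♟
· · · · · · · ·
· · · · · · ♟ ·
· · ♙ · · · · ·
· · ♘ · · · · ·
♙ ♙ · ♙ ♙ ♙ ♙ ♙
♖ · ♗ ♕ ♔ ♗ ♘ ♖


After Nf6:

♜ ♞ ♝ ♛ ♚ ♝ · ♜
♟ ♟ ♟ ♟ ♟ ♟ · ♟
· · · · · ♞ · ·
· · · · · · ♟ ·
· · ♙ · · · · ·
· · ♘ · · · · ·
♙ ♙ · ♙ ♙ ♙ ♙ ♙
♖ · ♗ ♕ ♔ ♗ ♘ ♖


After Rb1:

♜ ♞ ♝ ♛ ♚ ♝ · ♜
♟ ♟ ♟ ♟ ♟ ♟ · ♟
· · · · · ♞ · ·
· · · · · · ♟ ·
· · ♙ · · · · ·
· · ♘ · · · · ·
♙ ♙ · ♙ ♙ ♙ ♙ ♙
· ♖ ♗ ♕ ♔ ♗ ♘ ♖


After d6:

♜ ♞ ♝ ♛ ♚ ♝ · ♜
♟ ♟ ♟ · ♟ ♟ · ♟
· · · ♟ · ♞ · ·
· · · · · · ♟ ·
· · ♙ · · · · ·
· · ♘ · · · · ·
♙ ♙ · ♙ ♙ ♙ ♙ ♙
· ♖ ♗ ♕ ♔ ♗ ♘ ♖


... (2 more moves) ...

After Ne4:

♜ ♞ ♝ ♛ ♚ ♝ · ♜
♟ ♟ ♟ · ♟ ♟ · ·
· · · ♟ · ♞ · ·
· · · · · · ♟ ♟
· · ♙ · ♘ · · ·
♙ · · · · · · ·
· ♙ · ♙ ♙ ♙ ♙ ♙
· ♖ ♗ ♕ ♔ ♗ ♘ ♖


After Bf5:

♜ ♞ · ♛ ♚ ♝ · ♜
♟ ♟ ♟ · ♟ ♟ · ·
· · · ♟ · ♞ · ·
· · · · · ♝ ♟ ♟
· · ♙ · ♘ · · ·
♙ · · · · · · ·
· ♙ · ♙ ♙ ♙ ♙ ♙
· ♖ ♗ ♕ ♔ ♗ ♘ ♖



  a b c d e f g h
  ─────────────────
8│♜ ♞ · ♛ ♚ ♝ · ♜│8
7│♟ ♟ ♟ · ♟ ♟ · ·│7
6│· · · ♟ · ♞ · ·│6
5│· · · · · ♝ ♟ ♟│5
4│· · ♙ · ♘ · · ·│4
3│♙ · · · · · · ·│3
2│· ♙ · ♙ ♙ ♙ ♙ ♙│2
1│· ♖ ♗ ♕ ♔ ♗ ♘ ♖│1
  ─────────────────
  a b c d e f g h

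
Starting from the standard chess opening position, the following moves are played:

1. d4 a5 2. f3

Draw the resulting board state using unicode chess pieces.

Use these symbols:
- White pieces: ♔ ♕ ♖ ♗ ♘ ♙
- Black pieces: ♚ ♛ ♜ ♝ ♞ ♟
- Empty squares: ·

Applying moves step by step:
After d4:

♜ ♞ ♝ ♛ ♚ ♝ ♞ ♜
♟ ♟ ♟ ♟ ♟ ♟ ♟ ♟
· · · · · · · ·
· · · · · · · ·
· · · ♙ · · · ·
· · · · · · · ·
♙ ♙ ♙ · ♙ ♙ ♙ ♙
♖ ♘ ♗ ♕ ♔ ♗ ♘ ♖


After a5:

♜ ♞ ♝ ♛ ♚ ♝ ♞ ♜
· ♟ ♟ ♟ ♟ ♟ ♟ ♟
· · · · · · · ·
♟ · · · · · · ·
· · · ♙ · · · ·
· · · · · · · ·
♙ ♙ ♙ · ♙ ♙ ♙ ♙
♖ ♘ ♗ ♕ ♔ ♗ ♘ ♖


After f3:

♜ ♞ ♝ ♛ ♚ ♝ ♞ ♜
· ♟ ♟ ♟ ♟ ♟ ♟ ♟
· · · · · · · ·
♟ · · · · · · ·
· · · ♙ · · · ·
· · · · · ♙ · ·
♙ ♙ ♙ · ♙ · ♙ ♙
♖ ♘ ♗ ♕ ♔ ♗ ♘ ♖



  a b c d e f g h
  ─────────────────
8│♜ ♞ ♝ ♛ ♚ ♝ ♞ ♜│8
7│· ♟ ♟ ♟ ♟ ♟ ♟ ♟│7
6│· · · · · · · ·│6
5│♟ · · · · · · ·│5
4│· · · ♙ · · · ·│4
3│· · · · · ♙ · ·│3
2│♙ ♙ ♙ · ♙ · ♙ ♙│2
1│♖ ♘ ♗ ♕ ♔ ♗ ♘ ♖│1
  ─────────────────
  a b c d e f g h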